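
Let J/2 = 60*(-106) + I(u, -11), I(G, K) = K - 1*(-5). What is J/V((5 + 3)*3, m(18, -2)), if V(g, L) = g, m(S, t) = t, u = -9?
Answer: -1061/2 ≈ -530.50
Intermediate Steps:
I(G, K) = 5 + K (I(G, K) = K + 5 = 5 + K)
J = -12732 (J = 2*(60*(-106) + (5 - 11)) = 2*(-6360 - 6) = 2*(-6366) = -12732)
J/V((5 + 3)*3, m(18, -2)) = -12732*1/(3*(5 + 3)) = -12732/(8*3) = -12732/24 = -12732*1/24 = -1061/2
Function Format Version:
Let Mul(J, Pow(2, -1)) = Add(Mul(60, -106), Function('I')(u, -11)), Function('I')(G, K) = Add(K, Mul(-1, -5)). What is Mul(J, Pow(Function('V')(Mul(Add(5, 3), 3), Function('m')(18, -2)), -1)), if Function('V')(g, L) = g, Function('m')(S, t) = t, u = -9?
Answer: Rational(-1061, 2) ≈ -530.50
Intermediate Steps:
Function('I')(G, K) = Add(5, K) (Function('I')(G, K) = Add(K, 5) = Add(5, K))
J = -12732 (J = Mul(2, Add(Mul(60, -106), Add(5, -11))) = Mul(2, Add(-6360, -6)) = Mul(2, -6366) = -12732)
Mul(J, Pow(Function('V')(Mul(Add(5, 3), 3), Function('m')(18, -2)), -1)) = Mul(-12732, Pow(Mul(Add(5, 3), 3), -1)) = Mul(-12732, Pow(Mul(8, 3), -1)) = Mul(-12732, Pow(24, -1)) = Mul(-12732, Rational(1, 24)) = Rational(-1061, 2)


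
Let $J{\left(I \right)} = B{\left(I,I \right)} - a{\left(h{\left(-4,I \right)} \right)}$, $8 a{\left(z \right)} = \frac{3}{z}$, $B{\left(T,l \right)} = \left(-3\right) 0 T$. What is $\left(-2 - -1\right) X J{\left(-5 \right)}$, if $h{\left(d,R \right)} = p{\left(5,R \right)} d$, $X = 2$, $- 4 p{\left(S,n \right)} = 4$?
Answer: $\frac{3}{16} \approx 0.1875$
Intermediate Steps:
$p{\left(S,n \right)} = -1$ ($p{\left(S,n \right)} = \left(- \frac{1}{4}\right) 4 = -1$)
$B{\left(T,l \right)} = 0$ ($B{\left(T,l \right)} = 0 T = 0$)
$h{\left(d,R \right)} = - d$
$a{\left(z \right)} = \frac{3}{8 z}$ ($a{\left(z \right)} = \frac{3 \frac{1}{z}}{8} = \frac{3}{8 z}$)
$J{\left(I \right)} = - \frac{3}{32}$ ($J{\left(I \right)} = 0 - \frac{3}{8 \left(\left(-1\right) \left(-4\right)\right)} = 0 - \frac{3}{8 \cdot 4} = 0 - \frac{3}{8} \cdot \frac{1}{4} = 0 - \frac{3}{32} = - \frac{3}{32}$)
$\left(-2 - -1\right) X J{\left(-5 \right)} = \left(-2 - -1\right) 2 \left(- \frac{3}{32}\right) = \left(-2 + 1\right) 2 \left(- \frac{3}{32}\right) = \left(-1\right) 2 \left(- \frac{3}{32}\right) = \left(-2\right) \left(- \frac{3}{32}\right) = \frac{3}{16}$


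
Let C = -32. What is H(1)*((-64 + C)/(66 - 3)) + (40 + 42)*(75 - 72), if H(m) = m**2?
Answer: 5134/21 ≈ 244.48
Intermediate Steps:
H(1)*((-64 + C)/(66 - 3)) + (40 + 42)*(75 - 72) = 1**2*((-64 - 32)/(66 - 3)) + (40 + 42)*(75 - 72) = 1*(-96/63) + 82*3 = 1*(-96*1/63) + 246 = 1*(-32/21) + 246 = -32/21 + 246 = 5134/21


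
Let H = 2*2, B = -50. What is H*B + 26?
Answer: -174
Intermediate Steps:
H = 4
H*B + 26 = 4*(-50) + 26 = -200 + 26 = -174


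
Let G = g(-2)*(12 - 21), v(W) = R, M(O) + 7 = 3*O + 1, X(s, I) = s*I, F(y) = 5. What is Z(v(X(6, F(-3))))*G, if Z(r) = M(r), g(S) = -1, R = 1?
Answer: -27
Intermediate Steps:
X(s, I) = I*s
M(O) = -6 + 3*O (M(O) = -7 + (3*O + 1) = -7 + (1 + 3*O) = -6 + 3*O)
v(W) = 1
Z(r) = -6 + 3*r
G = 9 (G = -(12 - 21) = -1*(-9) = 9)
Z(v(X(6, F(-3))))*G = (-6 + 3*1)*9 = (-6 + 3)*9 = -3*9 = -27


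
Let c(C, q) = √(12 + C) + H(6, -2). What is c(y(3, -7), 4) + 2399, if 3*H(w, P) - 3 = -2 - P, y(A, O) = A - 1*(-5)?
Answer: 2400 + 2*√5 ≈ 2404.5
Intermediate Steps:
y(A, O) = 5 + A (y(A, O) = A + 5 = 5 + A)
H(w, P) = ⅓ - P/3 (H(w, P) = 1 + (-2 - P)/3 = 1 + (-⅔ - P/3) = ⅓ - P/3)
c(C, q) = 1 + √(12 + C) (c(C, q) = √(12 + C) + (⅓ - ⅓*(-2)) = √(12 + C) + (⅓ + ⅔) = √(12 + C) + 1 = 1 + √(12 + C))
c(y(3, -7), 4) + 2399 = (1 + √(12 + (5 + 3))) + 2399 = (1 + √(12 + 8)) + 2399 = (1 + √20) + 2399 = (1 + 2*√5) + 2399 = 2400 + 2*√5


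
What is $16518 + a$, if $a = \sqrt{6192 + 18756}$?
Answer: $16518 + 18 \sqrt{77} \approx 16676.0$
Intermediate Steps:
$a = 18 \sqrt{77}$ ($a = \sqrt{24948} = 18 \sqrt{77} \approx 157.95$)
$16518 + a = 16518 + 18 \sqrt{77}$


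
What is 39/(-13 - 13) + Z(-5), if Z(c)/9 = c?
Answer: -93/2 ≈ -46.500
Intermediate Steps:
Z(c) = 9*c
39/(-13 - 13) + Z(-5) = 39/(-13 - 13) + 9*(-5) = 39/(-26) - 45 = -1/26*39 - 45 = -3/2 - 45 = -93/2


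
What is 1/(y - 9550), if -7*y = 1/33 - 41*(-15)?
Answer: -231/2226346 ≈ -0.00010376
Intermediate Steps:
y = -20296/231 (y = -(1/33 - 41*(-15))/7 = -(1/33 + 615)/7 = -1/7*20296/33 = -20296/231 ≈ -87.861)
1/(y - 9550) = 1/(-20296/231 - 9550) = 1/(-2226346/231) = -231/2226346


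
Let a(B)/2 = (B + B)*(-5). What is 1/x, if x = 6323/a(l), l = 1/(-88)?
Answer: 5/139106 ≈ 3.5944e-5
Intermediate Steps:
l = -1/88 ≈ -0.011364
a(B) = -20*B (a(B) = 2*((B + B)*(-5)) = 2*((2*B)*(-5)) = 2*(-10*B) = -20*B)
x = 139106/5 (x = 6323/((-20*(-1/88))) = 6323/(5/22) = 6323*(22/5) = 139106/5 ≈ 27821.)
1/x = 1/(139106/5) = 5/139106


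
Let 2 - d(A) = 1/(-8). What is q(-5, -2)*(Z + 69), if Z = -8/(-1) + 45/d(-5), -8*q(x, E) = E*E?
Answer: -1669/34 ≈ -49.088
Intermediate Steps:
d(A) = 17/8 (d(A) = 2 - 1/(-8) = 2 - 1*(-1/8) = 2 + 1/8 = 17/8)
q(x, E) = -E**2/8 (q(x, E) = -E*E/8 = -E**2/8)
Z = 496/17 (Z = -8/(-1) + 45/(17/8) = -8*(-1) + 45*(8/17) = 8 + 360/17 = 496/17 ≈ 29.176)
q(-5, -2)*(Z + 69) = (-1/8*(-2)**2)*(496/17 + 69) = -1/8*4*(1669/17) = -1/2*1669/17 = -1669/34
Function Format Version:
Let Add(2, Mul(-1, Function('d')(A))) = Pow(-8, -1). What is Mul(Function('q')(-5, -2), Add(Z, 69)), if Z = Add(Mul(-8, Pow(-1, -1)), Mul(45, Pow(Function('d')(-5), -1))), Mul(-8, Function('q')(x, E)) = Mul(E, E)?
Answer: Rational(-1669, 34) ≈ -49.088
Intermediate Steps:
Function('d')(A) = Rational(17, 8) (Function('d')(A) = Add(2, Mul(-1, Pow(-8, -1))) = Add(2, Mul(-1, Rational(-1, 8))) = Add(2, Rational(1, 8)) = Rational(17, 8))
Function('q')(x, E) = Mul(Rational(-1, 8), Pow(E, 2)) (Function('q')(x, E) = Mul(Rational(-1, 8), Mul(E, E)) = Mul(Rational(-1, 8), Pow(E, 2)))
Z = Rational(496, 17) (Z = Add(Mul(-8, Pow(-1, -1)), Mul(45, Pow(Rational(17, 8), -1))) = Add(Mul(-8, -1), Mul(45, Rational(8, 17))) = Add(8, Rational(360, 17)) = Rational(496, 17) ≈ 29.176)
Mul(Function('q')(-5, -2), Add(Z, 69)) = Mul(Mul(Rational(-1, 8), Pow(-2, 2)), Add(Rational(496, 17), 69)) = Mul(Mul(Rational(-1, 8), 4), Rational(1669, 17)) = Mul(Rational(-1, 2), Rational(1669, 17)) = Rational(-1669, 34)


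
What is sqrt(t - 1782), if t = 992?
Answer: I*sqrt(790) ≈ 28.107*I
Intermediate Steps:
sqrt(t - 1782) = sqrt(992 - 1782) = sqrt(-790) = I*sqrt(790)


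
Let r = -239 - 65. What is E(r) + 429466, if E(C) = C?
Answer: 429162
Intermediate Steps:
r = -304
E(r) + 429466 = -304 + 429466 = 429162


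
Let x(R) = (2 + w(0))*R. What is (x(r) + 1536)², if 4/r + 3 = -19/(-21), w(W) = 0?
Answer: 284057316/121 ≈ 2.3476e+6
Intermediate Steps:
r = -21/11 (r = 4/(-3 - 19/(-21)) = 4/(-3 - 19*(-1/21)) = 4/(-3 + 19/21) = 4/(-44/21) = 4*(-21/44) = -21/11 ≈ -1.9091)
x(R) = 2*R (x(R) = (2 + 0)*R = 2*R)
(x(r) + 1536)² = (2*(-21/11) + 1536)² = (-42/11 + 1536)² = (16854/11)² = 284057316/121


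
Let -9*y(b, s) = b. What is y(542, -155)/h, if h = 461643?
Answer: -542/4154787 ≈ -0.00013045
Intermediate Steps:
y(b, s) = -b/9
y(542, -155)/h = -⅑*542/461643 = -542/9*1/461643 = -542/4154787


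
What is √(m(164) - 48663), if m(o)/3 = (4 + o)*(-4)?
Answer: 3*I*√5631 ≈ 225.12*I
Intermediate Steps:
m(o) = -48 - 12*o (m(o) = 3*((4 + o)*(-4)) = 3*(-16 - 4*o) = -48 - 12*o)
√(m(164) - 48663) = √((-48 - 12*164) - 48663) = √((-48 - 1968) - 48663) = √(-2016 - 48663) = √(-50679) = 3*I*√5631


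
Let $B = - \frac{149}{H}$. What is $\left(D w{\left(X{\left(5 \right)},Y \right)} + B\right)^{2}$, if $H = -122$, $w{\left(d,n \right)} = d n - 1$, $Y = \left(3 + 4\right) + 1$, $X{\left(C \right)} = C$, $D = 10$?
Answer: $\frac{2278057441}{14884} \approx 1.5305 \cdot 10^{5}$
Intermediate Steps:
$Y = 8$ ($Y = 7 + 1 = 8$)
$w{\left(d,n \right)} = -1 + d n$
$B = \frac{149}{122}$ ($B = - \frac{149}{-122} = \left(-149\right) \left(- \frac{1}{122}\right) = \frac{149}{122} \approx 1.2213$)
$\left(D w{\left(X{\left(5 \right)},Y \right)} + B\right)^{2} = \left(10 \left(-1 + 5 \cdot 8\right) + \frac{149}{122}\right)^{2} = \left(10 \left(-1 + 40\right) + \frac{149}{122}\right)^{2} = \left(10 \cdot 39 + \frac{149}{122}\right)^{2} = \left(390 + \frac{149}{122}\right)^{2} = \left(\frac{47729}{122}\right)^{2} = \frac{2278057441}{14884}$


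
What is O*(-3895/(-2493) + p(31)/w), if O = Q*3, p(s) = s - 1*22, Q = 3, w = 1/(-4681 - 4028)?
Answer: -195399938/277 ≈ -7.0542e+5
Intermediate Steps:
w = -1/8709 (w = 1/(-8709) = -1/8709 ≈ -0.00011482)
p(s) = -22 + s (p(s) = s - 22 = -22 + s)
O = 9 (O = 3*3 = 9)
O*(-3895/(-2493) + p(31)/w) = 9*(-3895/(-2493) + (-22 + 31)/(-1/8709)) = 9*(-3895*(-1/2493) + 9*(-8709)) = 9*(3895/2493 - 78381) = 9*(-195399938/2493) = -195399938/277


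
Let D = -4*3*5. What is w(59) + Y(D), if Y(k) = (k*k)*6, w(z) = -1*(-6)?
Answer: 21606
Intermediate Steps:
w(z) = 6
D = -60 (D = -12*5 = -60)
Y(k) = 6*k² (Y(k) = k²*6 = 6*k²)
w(59) + Y(D) = 6 + 6*(-60)² = 6 + 6*3600 = 6 + 21600 = 21606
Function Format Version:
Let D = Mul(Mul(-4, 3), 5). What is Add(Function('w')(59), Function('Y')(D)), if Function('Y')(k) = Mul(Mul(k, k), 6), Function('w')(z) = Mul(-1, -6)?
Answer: 21606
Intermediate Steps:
Function('w')(z) = 6
D = -60 (D = Mul(-12, 5) = -60)
Function('Y')(k) = Mul(6, Pow(k, 2)) (Function('Y')(k) = Mul(Pow(k, 2), 6) = Mul(6, Pow(k, 2)))
Add(Function('w')(59), Function('Y')(D)) = Add(6, Mul(6, Pow(-60, 2))) = Add(6, Mul(6, 3600)) = Add(6, 21600) = 21606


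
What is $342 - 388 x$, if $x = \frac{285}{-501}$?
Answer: $\frac{93974}{167} \approx 562.72$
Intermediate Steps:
$x = - \frac{95}{167}$ ($x = 285 \left(- \frac{1}{501}\right) = - \frac{95}{167} \approx -0.56886$)
$342 - 388 x = 342 - - \frac{36860}{167} = 342 + \frac{36860}{167} = \frac{93974}{167}$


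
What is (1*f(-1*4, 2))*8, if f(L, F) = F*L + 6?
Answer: -16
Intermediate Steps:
f(L, F) = 6 + F*L
(1*f(-1*4, 2))*8 = (1*(6 + 2*(-1*4)))*8 = (1*(6 + 2*(-4)))*8 = (1*(6 - 8))*8 = (1*(-2))*8 = -2*8 = -16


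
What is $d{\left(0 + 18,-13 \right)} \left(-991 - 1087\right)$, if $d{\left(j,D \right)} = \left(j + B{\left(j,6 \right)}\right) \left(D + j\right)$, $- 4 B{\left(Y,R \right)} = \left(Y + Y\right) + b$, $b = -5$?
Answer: $- \frac{212995}{2} \approx -1.065 \cdot 10^{5}$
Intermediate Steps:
$B{\left(Y,R \right)} = \frac{5}{4} - \frac{Y}{2}$ ($B{\left(Y,R \right)} = - \frac{\left(Y + Y\right) - 5}{4} = - \frac{2 Y - 5}{4} = - \frac{-5 + 2 Y}{4} = \frac{5}{4} - \frac{Y}{2}$)
$d{\left(j,D \right)} = \left(\frac{5}{4} + \frac{j}{2}\right) \left(D + j\right)$ ($d{\left(j,D \right)} = \left(j - \left(- \frac{5}{4} + \frac{j}{2}\right)\right) \left(D + j\right) = \left(\frac{5}{4} + \frac{j}{2}\right) \left(D + j\right)$)
$d{\left(0 + 18,-13 \right)} \left(-991 - 1087\right) = \left(\frac{\left(0 + 18\right)^{2}}{2} + \frac{5}{4} \left(-13\right) + \frac{5 \left(0 + 18\right)}{4} + \frac{1}{2} \left(-13\right) \left(0 + 18\right)\right) \left(-991 - 1087\right) = \left(\frac{18^{2}}{2} - \frac{65}{4} + \frac{5}{4} \cdot 18 + \frac{1}{2} \left(-13\right) 18\right) \left(-2078\right) = \left(\frac{1}{2} \cdot 324 - \frac{65}{4} + \frac{45}{2} - 117\right) \left(-2078\right) = \left(162 - \frac{65}{4} + \frac{45}{2} - 117\right) \left(-2078\right) = \frac{205}{4} \left(-2078\right) = - \frac{212995}{2}$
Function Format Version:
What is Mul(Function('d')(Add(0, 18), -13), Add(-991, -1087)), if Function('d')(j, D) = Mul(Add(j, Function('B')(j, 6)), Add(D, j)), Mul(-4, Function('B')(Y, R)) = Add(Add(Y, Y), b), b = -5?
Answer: Rational(-212995, 2) ≈ -1.0650e+5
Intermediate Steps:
Function('B')(Y, R) = Add(Rational(5, 4), Mul(Rational(-1, 2), Y)) (Function('B')(Y, R) = Mul(Rational(-1, 4), Add(Add(Y, Y), -5)) = Mul(Rational(-1, 4), Add(Mul(2, Y), -5)) = Mul(Rational(-1, 4), Add(-5, Mul(2, Y))) = Add(Rational(5, 4), Mul(Rational(-1, 2), Y)))
Function('d')(j, D) = Mul(Add(Rational(5, 4), Mul(Rational(1, 2), j)), Add(D, j)) (Function('d')(j, D) = Mul(Add(j, Add(Rational(5, 4), Mul(Rational(-1, 2), j))), Add(D, j)) = Mul(Add(Rational(5, 4), Mul(Rational(1, 2), j)), Add(D, j)))
Mul(Function('d')(Add(0, 18), -13), Add(-991, -1087)) = Mul(Add(Mul(Rational(1, 2), Pow(Add(0, 18), 2)), Mul(Rational(5, 4), -13), Mul(Rational(5, 4), Add(0, 18)), Mul(Rational(1, 2), -13, Add(0, 18))), Add(-991, -1087)) = Mul(Add(Mul(Rational(1, 2), Pow(18, 2)), Rational(-65, 4), Mul(Rational(5, 4), 18), Mul(Rational(1, 2), -13, 18)), -2078) = Mul(Add(Mul(Rational(1, 2), 324), Rational(-65, 4), Rational(45, 2), -117), -2078) = Mul(Add(162, Rational(-65, 4), Rational(45, 2), -117), -2078) = Mul(Rational(205, 4), -2078) = Rational(-212995, 2)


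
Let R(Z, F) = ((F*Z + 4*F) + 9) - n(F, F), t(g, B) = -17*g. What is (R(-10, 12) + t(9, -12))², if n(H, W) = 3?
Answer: 47961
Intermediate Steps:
R(Z, F) = 6 + 4*F + F*Z (R(Z, F) = ((F*Z + 4*F) + 9) - 1*3 = ((4*F + F*Z) + 9) - 3 = (9 + 4*F + F*Z) - 3 = 6 + 4*F + F*Z)
(R(-10, 12) + t(9, -12))² = ((6 + 4*12 + 12*(-10)) - 17*9)² = ((6 + 48 - 120) - 153)² = (-66 - 153)² = (-219)² = 47961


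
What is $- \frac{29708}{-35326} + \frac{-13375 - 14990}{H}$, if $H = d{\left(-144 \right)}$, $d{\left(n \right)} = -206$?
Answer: $\frac{504070919}{3638578} \approx 138.54$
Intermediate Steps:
$H = -206$
$- \frac{29708}{-35326} + \frac{-13375 - 14990}{H} = - \frac{29708}{-35326} + \frac{-13375 - 14990}{-206} = \left(-29708\right) \left(- \frac{1}{35326}\right) + \left(-13375 - 14990\right) \left(- \frac{1}{206}\right) = \frac{14854}{17663} - - \frac{28365}{206} = \frac{14854}{17663} + \frac{28365}{206} = \frac{504070919}{3638578}$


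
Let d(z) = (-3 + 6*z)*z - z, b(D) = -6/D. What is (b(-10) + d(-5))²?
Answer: 727609/25 ≈ 29104.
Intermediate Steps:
d(z) = -z + z*(-3 + 6*z) (d(z) = z*(-3 + 6*z) - z = -z + z*(-3 + 6*z))
(b(-10) + d(-5))² = (-6/(-10) + 2*(-5)*(-2 + 3*(-5)))² = (-6*(-⅒) + 2*(-5)*(-2 - 15))² = (⅗ + 2*(-5)*(-17))² = (⅗ + 170)² = (853/5)² = 727609/25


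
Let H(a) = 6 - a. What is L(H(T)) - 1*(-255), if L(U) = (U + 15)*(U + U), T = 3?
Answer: 363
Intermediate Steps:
L(U) = 2*U*(15 + U) (L(U) = (15 + U)*(2*U) = 2*U*(15 + U))
L(H(T)) - 1*(-255) = 2*(6 - 1*3)*(15 + (6 - 1*3)) - 1*(-255) = 2*(6 - 3)*(15 + (6 - 3)) + 255 = 2*3*(15 + 3) + 255 = 2*3*18 + 255 = 108 + 255 = 363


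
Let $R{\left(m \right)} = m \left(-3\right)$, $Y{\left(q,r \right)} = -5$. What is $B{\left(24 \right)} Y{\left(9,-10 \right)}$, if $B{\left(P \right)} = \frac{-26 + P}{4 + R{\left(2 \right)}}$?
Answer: $-5$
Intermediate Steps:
$R{\left(m \right)} = - 3 m$
$B{\left(P \right)} = 13 - \frac{P}{2}$ ($B{\left(P \right)} = \frac{-26 + P}{4 - 6} = \frac{-26 + P}{-2} = \left(-26 + P\right) \left(- \frac{1}{2}\right) = 13 - \frac{P}{2}$)
$B{\left(24 \right)} Y{\left(9,-10 \right)} = \left(13 - 12\right) \left(-5\right) = 1 \left(-5\right) = -5$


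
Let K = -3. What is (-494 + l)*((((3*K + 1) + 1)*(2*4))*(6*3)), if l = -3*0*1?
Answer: 497952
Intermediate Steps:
l = 0 (l = 0*1 = 0)
(-494 + l)*((((3*K + 1) + 1)*(2*4))*(6*3)) = (-494 + 0)*((((3*(-3) + 1) + 1)*(2*4))*(6*3)) = -494*((-9 + 1) + 1)*8*18 = -494*(-8 + 1)*8*18 = -494*(-7*8)*18 = -(-27664)*18 = -494*(-1008) = 497952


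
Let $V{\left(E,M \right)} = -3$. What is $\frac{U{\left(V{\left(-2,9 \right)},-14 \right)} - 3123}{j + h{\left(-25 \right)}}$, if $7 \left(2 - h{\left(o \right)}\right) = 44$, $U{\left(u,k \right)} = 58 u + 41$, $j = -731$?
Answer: $\frac{22792}{5147} \approx 4.4282$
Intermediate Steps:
$U{\left(u,k \right)} = 41 + 58 u$
$h{\left(o \right)} = - \frac{30}{7}$ ($h{\left(o \right)} = 2 - \frac{44}{7} = - \frac{30}{7}$)
$\frac{U{\left(V{\left(-2,9 \right)},-14 \right)} - 3123}{j + h{\left(-25 \right)}} = \frac{\left(41 + 58 \left(-3\right)\right) - 3123}{-731 - \frac{30}{7}} = \frac{\left(41 - 174\right) - 3123}{- \frac{5147}{7}} = \left(-133 - 3123\right) \left(- \frac{7}{5147}\right) = \left(-3256\right) \left(- \frac{7}{5147}\right) = \frac{22792}{5147}$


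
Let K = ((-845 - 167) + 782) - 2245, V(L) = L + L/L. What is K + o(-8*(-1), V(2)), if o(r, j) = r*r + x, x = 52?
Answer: -2359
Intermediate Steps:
V(L) = 1 + L (V(L) = L + 1 = 1 + L)
K = -2475 (K = (-1012 + 782) - 2245 = -230 - 2245 = -2475)
o(r, j) = 52 + r² (o(r, j) = r*r + 52 = r² + 52 = 52 + r²)
K + o(-8*(-1), V(2)) = -2475 + (52 + (-8*(-1))²) = -2475 + (52 + 8²) = -2475 + (52 + 64) = -2475 + 116 = -2359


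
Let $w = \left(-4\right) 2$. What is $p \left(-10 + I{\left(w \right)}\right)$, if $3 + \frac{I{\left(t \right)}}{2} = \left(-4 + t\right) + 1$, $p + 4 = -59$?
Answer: $2394$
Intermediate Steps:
$w = -8$
$p = -63$ ($p = -4 - 59 = -63$)
$I{\left(t \right)} = -12 + 2 t$ ($I{\left(t \right)} = -6 + 2 \left(\left(-4 + t\right) + 1\right) = -6 + 2 \left(-3 + t\right) = -6 + \left(-6 + 2 t\right) = -12 + 2 t$)
$p \left(-10 + I{\left(w \right)}\right) = - 63 \left(-10 + \left(-12 + 2 \left(-8\right)\right)\right) = - 63 \left(-10 - 28\right) = \left(-63\right) \left(-38\right) = 2394$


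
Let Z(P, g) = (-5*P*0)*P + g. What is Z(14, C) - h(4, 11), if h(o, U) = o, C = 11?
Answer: 7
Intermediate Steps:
Z(P, g) = g (Z(P, g) = 0*P + g = 0 + g = g)
Z(14, C) - h(4, 11) = 11 - 1*4 = 11 - 4 = 7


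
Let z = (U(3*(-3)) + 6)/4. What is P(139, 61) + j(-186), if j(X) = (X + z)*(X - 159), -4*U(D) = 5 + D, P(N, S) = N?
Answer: 254821/4 ≈ 63705.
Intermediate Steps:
U(D) = -5/4 - D/4 (U(D) = -(5 + D)/4 = -5/4 - D/4)
z = 7/4 (z = ((-5/4 - 3*(-3)/4) + 6)/4 = ((-5/4 - ¼*(-9)) + 6)/4 = ((-5/4 + 9/4) + 6)/4 = (1 + 6)/4 = (¼)*7 = 7/4 ≈ 1.7500)
j(X) = (-159 + X)*(7/4 + X) (j(X) = (X + 7/4)*(X - 159) = (7/4 + X)*(-159 + X) = (-159 + X)*(7/4 + X))
P(139, 61) + j(-186) = 139 + (-1113/4 + (-186)² - 629/4*(-186)) = 139 + (-1113/4 + 34596 + 58497/2) = 139 + 254265/4 = 254821/4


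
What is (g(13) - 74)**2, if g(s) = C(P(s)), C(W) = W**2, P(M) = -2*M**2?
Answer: 13034788900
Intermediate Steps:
g(s) = 4*s**4 (g(s) = (-2*s**2)**2 = 4*s**4)
(g(13) - 74)**2 = (4*13**4 - 74)**2 = (4*28561 - 74)**2 = (114244 - 74)**2 = 114170**2 = 13034788900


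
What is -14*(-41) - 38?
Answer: 536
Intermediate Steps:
-14*(-41) - 38 = 574 - 38 = 536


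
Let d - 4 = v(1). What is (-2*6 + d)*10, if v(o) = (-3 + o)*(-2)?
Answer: -40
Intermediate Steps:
v(o) = 6 - 2*o
d = 8 (d = 4 + (6 - 2*1) = 4 + (6 - 2) = 4 + 4 = 8)
(-2*6 + d)*10 = (-2*6 + 8)*10 = (-12 + 8)*10 = -4*10 = -40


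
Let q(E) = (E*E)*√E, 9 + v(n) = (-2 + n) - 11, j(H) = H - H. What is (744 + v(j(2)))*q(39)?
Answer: 1098162*√39 ≈ 6.8580e+6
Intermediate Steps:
j(H) = 0
v(n) = -22 + n (v(n) = -9 + ((-2 + n) - 11) = -9 + (-13 + n) = -22 + n)
q(E) = E^(5/2) (q(E) = E²*√E = E^(5/2))
(744 + v(j(2)))*q(39) = (744 + (-22 + 0))*39^(5/2) = (744 - 22)*(1521*√39) = 722*(1521*√39) = 1098162*√39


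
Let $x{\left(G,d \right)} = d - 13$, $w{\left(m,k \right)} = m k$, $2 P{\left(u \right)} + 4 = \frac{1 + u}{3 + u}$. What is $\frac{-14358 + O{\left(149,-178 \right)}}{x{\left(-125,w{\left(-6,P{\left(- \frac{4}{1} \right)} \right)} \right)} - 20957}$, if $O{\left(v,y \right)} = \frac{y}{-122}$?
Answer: $\frac{875749}{1278987} \approx 0.68472$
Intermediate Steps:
$O{\left(v,y \right)} = - \frac{y}{122}$ ($O{\left(v,y \right)} = y \left(- \frac{1}{122}\right) = - \frac{y}{122}$)
$P{\left(u \right)} = -2 + \frac{1 + u}{2 \left(3 + u\right)}$ ($P{\left(u \right)} = -2 + \frac{\left(1 + u\right) \frac{1}{3 + u}}{2} = -2 + \frac{\frac{1}{3 + u} \left(1 + u\right)}{2} = -2 + \frac{1 + u}{2 \left(3 + u\right)}$)
$w{\left(m,k \right)} = k m$
$x{\left(G,d \right)} = -13 + d$
$\frac{-14358 + O{\left(149,-178 \right)}}{x{\left(-125,w{\left(-6,P{\left(- \frac{4}{1} \right)} \right)} \right)} - 20957} = \frac{-14358 - - \frac{89}{61}}{\left(-13 + \frac{-11 - 3 \left(- \frac{4}{1}\right)}{2 \left(3 - \frac{4}{1}\right)} \left(-6\right)\right) - 20957} = \frac{-14358 + \frac{89}{61}}{\left(-13 + \frac{-11 - 3 \left(\left(-4\right) 1\right)}{2 \left(3 - 4\right)} \left(-6\right)\right) - 20957} = - \frac{875749}{61 \left(\left(-13 + \frac{-11 - -12}{2 \left(3 - 4\right)} \left(-6\right)\right) - 20957\right)} = - \frac{875749}{61 \left(\left(-13 + \frac{-11 + 12}{2 \left(-1\right)} \left(-6\right)\right) - 20957\right)} = - \frac{875749}{61 \left(\left(-13 + \frac{1}{2} \left(-1\right) 1 \left(-6\right)\right) - 20957\right)} = - \frac{875749}{61 \left(\left(-13 - -3\right) - 20957\right)} = - \frac{875749}{61 \left(\left(-13 + 3\right) - 20957\right)} = - \frac{875749}{61 \left(-10 - 20957\right)} = - \frac{875749}{61 \left(-20967\right)} = \left(- \frac{875749}{61}\right) \left(- \frac{1}{20967}\right) = \frac{875749}{1278987}$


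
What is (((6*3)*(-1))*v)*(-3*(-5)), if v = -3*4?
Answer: 3240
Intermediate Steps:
v = -12
(((6*3)*(-1))*v)*(-3*(-5)) = (((6*3)*(-1))*(-12))*(-3*(-5)) = ((18*(-1))*(-12))*15 = -18*(-12)*15 = 216*15 = 3240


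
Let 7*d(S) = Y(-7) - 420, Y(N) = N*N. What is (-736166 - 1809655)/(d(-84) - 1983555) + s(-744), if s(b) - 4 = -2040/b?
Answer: 493494523/61491848 ≈ 8.0254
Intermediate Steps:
Y(N) = N²
d(S) = -53 (d(S) = ((-7)² - 420)/7 = (49 - 420)/7 = (⅐)*(-371) = -53)
s(b) = 4 - 2040/b
(-736166 - 1809655)/(d(-84) - 1983555) + s(-744) = (-736166 - 1809655)/(-53 - 1983555) + (4 - 2040/(-744)) = -2545821/(-1983608) + (4 - 2040*(-1/744)) = -2545821*(-1/1983608) + (4 + 85/31) = 2545821/1983608 + 209/31 = 493494523/61491848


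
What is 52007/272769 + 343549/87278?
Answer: 98248584127/23806732782 ≈ 4.1269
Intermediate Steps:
52007/272769 + 343549/87278 = 98248584127/23806732782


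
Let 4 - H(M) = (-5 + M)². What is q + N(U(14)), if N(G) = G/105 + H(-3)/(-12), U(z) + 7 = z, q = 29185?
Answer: 437851/15 ≈ 29190.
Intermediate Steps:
U(z) = -7 + z
H(M) = 4 - (-5 + M)²
N(G) = 5 + G/105 (N(G) = G/105 + (4 - (-5 - 3)²)/(-12) = G*(1/105) + (4 - 1*(-8)²)*(-1/12) = G/105 + (4 - 1*64)*(-1/12) = G/105 + (4 - 64)*(-1/12) = G/105 - 60*(-1/12) = G/105 + 5 = 5 + G/105)
q + N(U(14)) = 29185 + (5 + (-7 + 14)/105) = 29185 + (5 + (1/105)*7) = 29185 + (5 + 1/15) = 29185 + 76/15 = 437851/15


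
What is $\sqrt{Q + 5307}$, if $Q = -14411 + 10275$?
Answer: $\sqrt{1171} \approx 34.22$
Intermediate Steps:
$Q = -4136$
$\sqrt{Q + 5307} = \sqrt{-4136 + 5307} = \sqrt{1171}$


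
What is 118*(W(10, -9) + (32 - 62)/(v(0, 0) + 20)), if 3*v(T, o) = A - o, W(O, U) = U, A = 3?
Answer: -8614/7 ≈ -1230.6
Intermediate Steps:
v(T, o) = 1 - o/3 (v(T, o) = (3 - o)/3 = 1 - o/3)
118*(W(10, -9) + (32 - 62)/(v(0, 0) + 20)) = 118*(-9 + (32 - 62)/((1 - ⅓*0) + 20)) = 118*(-9 - 30/((1 + 0) + 20)) = 118*(-9 - 30/(1 + 20)) = 118*(-9 - 30/21) = 118*(-9 - 30*1/21) = 118*(-9 - 10/7) = 118*(-73/7) = -8614/7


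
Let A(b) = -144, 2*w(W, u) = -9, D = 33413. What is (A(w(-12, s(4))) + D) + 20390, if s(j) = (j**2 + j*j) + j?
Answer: 53659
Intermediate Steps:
s(j) = j + 2*j**2 (s(j) = (j**2 + j**2) + j = 2*j**2 + j = j + 2*j**2)
w(W, u) = -9/2 (w(W, u) = (1/2)*(-9) = -9/2)
(A(w(-12, s(4))) + D) + 20390 = (-144 + 33413) + 20390 = 33269 + 20390 = 53659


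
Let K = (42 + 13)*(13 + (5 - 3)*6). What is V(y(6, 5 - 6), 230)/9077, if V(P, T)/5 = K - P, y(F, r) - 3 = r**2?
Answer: 6855/9077 ≈ 0.75521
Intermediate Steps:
K = 1375 (K = 55*(13 + 2*6) = 55*(13 + 12) = 55*25 = 1375)
y(F, r) = 3 + r**2
V(P, T) = 6875 - 5*P (V(P, T) = 5*(1375 - P) = 6875 - 5*P)
V(y(6, 5 - 6), 230)/9077 = (6875 - 5*(3 + (5 - 6)**2))/9077 = (6875 - 5*(3 + (-1)**2))*(1/9077) = (6875 - 5*(3 + 1))*(1/9077) = (6875 - 5*4)*(1/9077) = (6875 - 20)*(1/9077) = 6855*(1/9077) = 6855/9077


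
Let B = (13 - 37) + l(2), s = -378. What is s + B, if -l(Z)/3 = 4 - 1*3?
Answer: -405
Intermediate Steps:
l(Z) = -3 (l(Z) = -3*(4 - 1*3) = -3*(4 - 3) = -3*1 = -3)
B = -27 (B = (13 - 37) - 3 = -24 - 3 = -27)
s + B = -378 - 27 = -405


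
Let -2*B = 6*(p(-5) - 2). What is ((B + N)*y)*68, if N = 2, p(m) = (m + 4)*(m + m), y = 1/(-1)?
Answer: 1496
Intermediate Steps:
y = -1
p(m) = 2*m*(4 + m) (p(m) = (4 + m)*(2*m) = 2*m*(4 + m))
B = -24 (B = -3*(2*(-5)*(4 - 5) - 2) = -3*(2*(-5)*(-1) - 2) = -3*(10 - 2) = -3*8 = -1/2*48 = -24)
((B + N)*y)*68 = ((-24 + 2)*(-1))*68 = -22*(-1)*68 = 22*68 = 1496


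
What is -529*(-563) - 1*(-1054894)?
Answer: 1352721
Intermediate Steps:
-529*(-563) - 1*(-1054894) = 297827 + 1054894 = 1352721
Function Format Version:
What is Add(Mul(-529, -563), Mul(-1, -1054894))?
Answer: 1352721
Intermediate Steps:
Add(Mul(-529, -563), Mul(-1, -1054894)) = Add(297827, 1054894) = 1352721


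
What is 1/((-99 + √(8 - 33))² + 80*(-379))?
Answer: -1712/35253003 + 55*I/23502002 ≈ -4.8563e-5 + 2.3402e-6*I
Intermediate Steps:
1/((-99 + √(8 - 33))² + 80*(-379)) = 1/((-99 + √(-25))² - 30320) = 1/((-99 + 5*I)² - 30320) = 1/(-30320 + (-99 + 5*I)²)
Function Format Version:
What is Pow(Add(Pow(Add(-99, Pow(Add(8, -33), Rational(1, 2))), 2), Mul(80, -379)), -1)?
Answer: Add(Rational(-1712, 35253003), Mul(Rational(55, 23502002), I)) ≈ Add(-4.8563e-5, Mul(2.3402e-6, I))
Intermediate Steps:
Pow(Add(Pow(Add(-99, Pow(Add(8, -33), Rational(1, 2))), 2), Mul(80, -379)), -1) = Pow(Add(Pow(Add(-99, Pow(-25, Rational(1, 2))), 2), -30320), -1) = Pow(Add(Pow(Add(-99, Mul(5, I)), 2), -30320), -1) = Pow(Add(-30320, Pow(Add(-99, Mul(5, I)), 2)), -1)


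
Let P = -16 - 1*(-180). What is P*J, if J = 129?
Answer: 21156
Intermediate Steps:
P = 164 (P = -16 + 180 = 164)
P*J = 164*129 = 21156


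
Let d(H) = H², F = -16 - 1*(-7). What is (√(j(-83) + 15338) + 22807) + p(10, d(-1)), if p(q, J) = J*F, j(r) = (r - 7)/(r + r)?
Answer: 22798 + √105667217/83 ≈ 22922.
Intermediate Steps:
F = -9 (F = -16 + 7 = -9)
j(r) = (-7 + r)/(2*r) (j(r) = (-7 + r)/((2*r)) = (-7 + r)*(1/(2*r)) = (-7 + r)/(2*r))
p(q, J) = -9*J (p(q, J) = J*(-9) = -9*J)
(√(j(-83) + 15338) + 22807) + p(10, d(-1)) = (√((½)*(-7 - 83)/(-83) + 15338) + 22807) - 9*(-1)² = (√((½)*(-1/83)*(-90) + 15338) + 22807) - 9*1 = (√(45/83 + 15338) + 22807) - 9 = (√(1273099/83) + 22807) - 9 = (√105667217/83 + 22807) - 9 = (22807 + √105667217/83) - 9 = 22798 + √105667217/83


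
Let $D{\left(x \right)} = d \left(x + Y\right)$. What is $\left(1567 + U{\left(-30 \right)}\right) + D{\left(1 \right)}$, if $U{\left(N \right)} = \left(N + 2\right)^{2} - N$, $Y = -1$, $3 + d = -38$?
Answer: $2381$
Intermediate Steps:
$d = -41$ ($d = -3 - 38 = -41$)
$D{\left(x \right)} = 41 - 41 x$ ($D{\left(x \right)} = - 41 \left(x - 1\right) = - 41 \left(-1 + x\right) = 41 - 41 x$)
$U{\left(N \right)} = \left(2 + N\right)^{2} - N$
$\left(1567 + U{\left(-30 \right)}\right) + D{\left(1 \right)} = \left(1567 - \left(-30 - \left(2 - 30\right)^{2}\right)\right) + \left(41 - 41\right) = \left(1567 + \left(\left(-28\right)^{2} + 30\right)\right) + \left(41 - 41\right) = \left(1567 + \left(784 + 30\right)\right) + 0 = \left(1567 + 814\right) + 0 = 2381 + 0 = 2381$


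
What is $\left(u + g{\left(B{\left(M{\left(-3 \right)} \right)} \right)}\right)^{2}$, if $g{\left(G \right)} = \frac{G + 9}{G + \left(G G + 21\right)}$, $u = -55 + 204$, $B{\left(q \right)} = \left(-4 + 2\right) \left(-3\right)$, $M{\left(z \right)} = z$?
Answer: $\frac{9821956}{441} \approx 22272.0$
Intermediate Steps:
$B{\left(q \right)} = 6$ ($B{\left(q \right)} = \left(-2\right) \left(-3\right) = 6$)
$u = 149$
$g{\left(G \right)} = \frac{9 + G}{21 + G + G^{2}}$ ($g{\left(G \right)} = \frac{9 + G}{G + \left(G^{2} + 21\right)} = \frac{9 + G}{G + \left(21 + G^{2}\right)} = \frac{9 + G}{21 + G + G^{2}}$)
$\left(u + g{\left(B{\left(M{\left(-3 \right)} \right)} \right)}\right)^{2} = \left(149 + \frac{9 + 6}{21 + 6 + 6^{2}}\right)^{2} = \left(149 + \frac{1}{21 + 6 + 36} \cdot 15\right)^{2} = \left(149 + \frac{1}{63} \cdot 15\right)^{2} = \left(149 + \frac{5}{21}\right)^{2} = \left(\frac{3134}{21}\right)^{2} = \frac{9821956}{441}$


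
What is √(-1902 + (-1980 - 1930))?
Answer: 2*I*√1453 ≈ 76.236*I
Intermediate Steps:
√(-1902 + (-1980 - 1930)) = √(-1902 - 3910) = √(-5812) = 2*I*√1453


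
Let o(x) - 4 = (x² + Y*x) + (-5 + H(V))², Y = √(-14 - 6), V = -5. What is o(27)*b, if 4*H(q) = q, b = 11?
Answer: 135883/16 + 594*I*√5 ≈ 8492.7 + 1328.2*I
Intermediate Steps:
H(q) = q/4
Y = 2*I*√5 (Y = √(-20) = 2*I*√5 ≈ 4.4721*I)
o(x) = 689/16 + x² + 2*I*x*√5 (o(x) = 4 + ((x² + (2*I*√5)*x) + (-5 + (¼)*(-5))²) = 4 + ((x² + 2*I*x*√5) + (-5 - 5/4)²) = 4 + ((x² + 2*I*x*√5) + (-25/4)²) = 4 + ((x² + 2*I*x*√5) + 625/16) = 4 + (625/16 + x² + 2*I*x*√5) = 689/16 + x² + 2*I*x*√5)
o(27)*b = (689/16 + 27² + 2*I*27*√5)*11 = (689/16 + 729 + 54*I*√5)*11 = (12353/16 + 54*I*√5)*11 = 135883/16 + 594*I*√5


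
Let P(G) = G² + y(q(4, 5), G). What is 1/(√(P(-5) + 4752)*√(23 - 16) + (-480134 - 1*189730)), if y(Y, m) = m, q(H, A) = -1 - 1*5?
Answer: -167466/112179436273 - √8351/224358872546 ≈ -1.4932e-6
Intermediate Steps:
q(H, A) = -6 (q(H, A) = -1 - 5 = -6)
P(G) = G + G² (P(G) = G² + G = G + G²)
1/(√(P(-5) + 4752)*√(23 - 16) + (-480134 - 1*189730)) = 1/(√(-5*(1 - 5) + 4752)*√(23 - 16) + (-480134 - 1*189730)) = 1/(√(-5*(-4) + 4752)*√7 + (-480134 - 189730)) = 1/(√(20 + 4752)*√7 - 669864) = 1/(√4772*√7 - 669864) = 1/((2*√1193)*√7 - 669864) = 1/(2*√8351 - 669864) = 1/(-669864 + 2*√8351)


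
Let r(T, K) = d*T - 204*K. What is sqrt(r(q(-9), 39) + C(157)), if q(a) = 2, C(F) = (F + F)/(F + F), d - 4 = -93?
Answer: I*sqrt(8133) ≈ 90.183*I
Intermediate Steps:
d = -89 (d = 4 - 93 = -89)
C(F) = 1 (C(F) = (2*F)/((2*F)) = (2*F)*(1/(2*F)) = 1)
r(T, K) = -204*K - 89*T (r(T, K) = -89*T - 204*K = -204*K - 89*T)
sqrt(r(q(-9), 39) + C(157)) = sqrt((-204*39 - 89*2) + 1) = sqrt((-7956 - 178) + 1) = sqrt(-8134 + 1) = sqrt(-8133) = I*sqrt(8133)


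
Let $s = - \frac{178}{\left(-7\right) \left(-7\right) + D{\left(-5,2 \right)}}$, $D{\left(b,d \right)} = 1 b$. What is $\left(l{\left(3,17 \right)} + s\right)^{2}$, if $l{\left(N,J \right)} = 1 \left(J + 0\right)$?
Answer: $\frac{81225}{484} \approx 167.82$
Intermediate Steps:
$l{\left(N,J \right)} = J$ ($l{\left(N,J \right)} = 1 J = J$)
$D{\left(b,d \right)} = b$
$s = - \frac{89}{22}$ ($s = - \frac{178}{\left(-7\right) \left(-7\right) - 5} = - \frac{178}{49 - 5} = - \frac{178}{44} = \left(-178\right) \frac{1}{44} = - \frac{89}{22} \approx -4.0455$)
$\left(l{\left(3,17 \right)} + s\right)^{2} = \left(17 - \frac{89}{22}\right)^{2} = \left(\frac{285}{22}\right)^{2} = \frac{81225}{484}$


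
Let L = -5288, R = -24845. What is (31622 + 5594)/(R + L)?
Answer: -37216/30133 ≈ -1.2351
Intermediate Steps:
(31622 + 5594)/(R + L) = (31622 + 5594)/(-24845 - 5288) = 37216/(-30133) = 37216*(-1/30133) = -37216/30133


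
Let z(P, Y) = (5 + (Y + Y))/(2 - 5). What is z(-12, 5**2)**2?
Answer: 3025/9 ≈ 336.11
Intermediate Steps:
z(P, Y) = -5/3 - 2*Y/3 (z(P, Y) = (5 + 2*Y)/(-3) = (5 + 2*Y)*(-1/3) = -5/3 - 2*Y/3)
z(-12, 5**2)**2 = (-5/3 - 2/3*5**2)**2 = (-5/3 - 2/3*25)**2 = (-5/3 - 50/3)**2 = (-55/3)**2 = 3025/9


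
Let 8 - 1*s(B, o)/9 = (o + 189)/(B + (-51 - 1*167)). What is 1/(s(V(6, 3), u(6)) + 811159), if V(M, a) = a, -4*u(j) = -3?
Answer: 860/697665491 ≈ 1.2327e-6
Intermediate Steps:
u(j) = 3/4 (u(j) = -1/4*(-3) = 3/4)
s(B, o) = 72 - 9*(189 + o)/(-218 + B) (s(B, o) = 72 - 9*(o + 189)/(B + (-51 - 1*167)) = 72 - 9*(189 + o)/(B + (-51 - 167)) = 72 - 9*(189 + o)/(B - 218) = 72 - 9*(189 + o)/(-218 + B))
1/(s(V(6, 3), u(6)) + 811159) = 1/(9*(-1933 - 1*3/4 + 8*3)/(-218 + 3) + 811159) = 1/(9*(-1933 - 3/4 + 24)/(-215) + 811159) = 1/(9*(-1/215)*(-7639/4) + 811159) = 1/(68751/860 + 811159) = 1/(697665491/860) = 860/697665491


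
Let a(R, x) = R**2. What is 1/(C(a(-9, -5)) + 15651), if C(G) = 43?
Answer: 1/15694 ≈ 6.3719e-5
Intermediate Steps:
1/(C(a(-9, -5)) + 15651) = 1/(43 + 15651) = 1/15694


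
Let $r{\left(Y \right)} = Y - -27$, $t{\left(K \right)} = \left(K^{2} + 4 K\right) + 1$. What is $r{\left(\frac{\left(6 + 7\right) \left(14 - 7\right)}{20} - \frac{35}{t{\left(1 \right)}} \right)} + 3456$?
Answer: $\frac{208903}{60} \approx 3481.7$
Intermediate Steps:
$t{\left(K \right)} = 1 + K^{2} + 4 K$
$r{\left(Y \right)} = 27 + Y$ ($r{\left(Y \right)} = Y + 27 = 27 + Y$)
$r{\left(\frac{\left(6 + 7\right) \left(14 - 7\right)}{20} - \frac{35}{t{\left(1 \right)}} \right)} + 3456 = \left(27 + \left(\frac{\left(6 + 7\right) \left(14 - 7\right)}{20} - \frac{35}{1 + 1^{2} + 4 \cdot 1}\right)\right) + 3456 = \left(27 + \left(13 \cdot 7 \cdot \frac{1}{20} - \frac{35}{1 + 1 + 4}\right)\right) + 3456 = \left(27 + \left(91 \cdot \frac{1}{20} - \frac{35}{6}\right)\right) + 3456 = \left(27 + \left(\frac{91}{20} - \frac{35}{6}\right)\right) + 3456 = \left(27 - \frac{77}{60}\right) + 3456 = \frac{1543}{60} + 3456 = \frac{208903}{60}$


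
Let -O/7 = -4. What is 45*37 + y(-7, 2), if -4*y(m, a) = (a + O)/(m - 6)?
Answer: 43305/26 ≈ 1665.6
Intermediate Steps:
O = 28 (O = -7*(-4) = 28)
y(m, a) = -(28 + a)/(4*(-6 + m)) (y(m, a) = -(a + 28)/(4*(m - 6)) = -(28 + a)/(4*(-6 + m)))
45*37 + y(-7, 2) = 45*37 + (-28 - 1*2)/(4*(-6 - 7)) = 1665 + (1/4)*(-28 - 2)/(-13) = 1665 + (1/4)*(-1/13)*(-30) = 1665 + 15/26 = 43305/26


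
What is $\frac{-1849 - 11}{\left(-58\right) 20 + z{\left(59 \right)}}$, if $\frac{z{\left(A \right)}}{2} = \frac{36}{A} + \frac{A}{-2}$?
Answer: $\frac{109740}{71849} \approx 1.5274$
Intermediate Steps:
$z{\left(A \right)} = - A + \frac{72}{A}$ ($z{\left(A \right)} = 2 \left(\frac{36}{A} + \frac{A}{-2}\right) = 2 \left(\frac{36}{A} + A \left(- \frac{1}{2}\right)\right) = 2 \left(\frac{36}{A} - \frac{A}{2}\right) = - A + \frac{72}{A}$)
$\frac{-1849 - 11}{\left(-58\right) 20 + z{\left(59 \right)}} = \frac{-1849 - 11}{\left(-58\right) 20 + \left(\left(-1\right) 59 + \frac{72}{59}\right)} = - \frac{1860}{-1160 + \left(-59 + 72 \cdot \frac{1}{59}\right)} = - \frac{1860}{-1160 + \left(-59 + \frac{72}{59}\right)} = - \frac{1860}{-1160 - \frac{3409}{59}} = - \frac{1860}{- \frac{71849}{59}} = \left(-1860\right) \left(- \frac{59}{71849}\right) = \frac{109740}{71849}$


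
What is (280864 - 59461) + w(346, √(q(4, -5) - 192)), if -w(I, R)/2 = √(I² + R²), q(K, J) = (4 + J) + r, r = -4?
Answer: 221403 - 2*√119519 ≈ 2.2071e+5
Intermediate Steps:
q(K, J) = J (q(K, J) = (4 + J) - 4 = J)
w(I, R) = -2*√(I² + R²)
(280864 - 59461) + w(346, √(q(4, -5) - 192)) = (280864 - 59461) - 2*√(346² + (√(-5 - 192))²) = 221403 - 2*√(119716 + (√(-197))²) = 221403 - 2*√(119716 + (I*√197)²) = 221403 - 2*√(119716 - 197) = 221403 - 2*√119519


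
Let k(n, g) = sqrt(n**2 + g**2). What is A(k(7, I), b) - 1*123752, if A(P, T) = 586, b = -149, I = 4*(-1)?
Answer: -123166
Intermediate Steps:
I = -4
k(n, g) = sqrt(g**2 + n**2)
A(k(7, I), b) - 1*123752 = 586 - 1*123752 = 586 - 123752 = -123166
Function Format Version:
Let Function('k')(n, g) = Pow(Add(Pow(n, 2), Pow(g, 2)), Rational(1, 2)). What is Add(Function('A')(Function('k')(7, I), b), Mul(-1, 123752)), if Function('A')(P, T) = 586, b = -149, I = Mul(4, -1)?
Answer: -123166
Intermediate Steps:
I = -4
Function('k')(n, g) = Pow(Add(Pow(g, 2), Pow(n, 2)), Rational(1, 2))
Add(Function('A')(Function('k')(7, I), b), Mul(-1, 123752)) = Add(586, Mul(-1, 123752)) = Add(586, -123752) = -123166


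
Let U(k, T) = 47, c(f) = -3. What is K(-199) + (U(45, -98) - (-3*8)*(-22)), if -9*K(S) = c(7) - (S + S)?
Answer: -4724/9 ≈ -524.89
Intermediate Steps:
K(S) = 1/3 + 2*S/9 (K(S) = -(-3 - (S + S))/9 = -(-3 - 2*S)/9 = 1/3 + 2*S/9)
K(-199) + (U(45, -98) - (-3*8)*(-22)) = (1/3 + (2/9)*(-199)) + (47 - (-3*8)*(-22)) = (1/3 - 398/9) + (47 - (-24)*(-22)) = -395/9 + (47 - 1*528) = -395/9 + (47 - 528) = -395/9 - 481 = -4724/9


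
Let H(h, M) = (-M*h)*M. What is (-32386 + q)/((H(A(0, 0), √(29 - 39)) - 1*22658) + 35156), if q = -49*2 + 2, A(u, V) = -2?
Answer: -16241/6239 ≈ -2.6031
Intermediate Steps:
H(h, M) = -h*M² (H(h, M) = (-M*h)*M = -h*M²)
q = -96 (q = -98 + 2 = -96)
(-32386 + q)/((H(A(0, 0), √(29 - 39)) - 1*22658) + 35156) = (-32386 - 96)/((-1*(-2)*(√(29 - 39))² - 1*22658) + 35156) = -32482/((-1*(-2)*(√(-10))² - 22658) + 35156) = -32482/((-1*(-2)*(I*√10)² - 22658) + 35156) = -32482/((-1*(-2)*(-10) - 22658) + 35156) = -32482/((-20 - 22658) + 35156) = -32482/(-22678 + 35156) = -32482/12478 = -32482*1/12478 = -16241/6239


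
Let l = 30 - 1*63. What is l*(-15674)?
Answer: 517242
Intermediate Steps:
l = -33 (l = 30 - 63 = -33)
l*(-15674) = -33*(-15674) = 517242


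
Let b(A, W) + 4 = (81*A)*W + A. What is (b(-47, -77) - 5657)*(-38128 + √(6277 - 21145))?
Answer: -10959169168 + 1724586*I*√413 ≈ -1.0959e+10 + 3.5048e+7*I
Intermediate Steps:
b(A, W) = -4 + A + 81*A*W (b(A, W) = -4 + ((81*A)*W + A) = -4 + (81*A*W + A) = -4 + (A + 81*A*W) = -4 + A + 81*A*W)
(b(-47, -77) - 5657)*(-38128 + √(6277 - 21145)) = ((-4 - 47 + 81*(-47)*(-77)) - 5657)*(-38128 + √(6277 - 21145)) = ((-4 - 47 + 293139) - 5657)*(-38128 + √(-14868)) = (293088 - 5657)*(-38128 + 6*I*√413) = 287431*(-38128 + 6*I*√413) = -10959169168 + 1724586*I*√413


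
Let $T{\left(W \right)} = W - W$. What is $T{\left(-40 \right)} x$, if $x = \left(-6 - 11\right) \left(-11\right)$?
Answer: $0$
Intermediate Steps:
$T{\left(W \right)} = 0$
$x = 187$ ($x = \left(-17\right) \left(-11\right) = 187$)
$T{\left(-40 \right)} x = 0 \cdot 187 = 0$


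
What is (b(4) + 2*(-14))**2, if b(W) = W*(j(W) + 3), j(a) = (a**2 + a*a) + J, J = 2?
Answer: 14400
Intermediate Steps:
j(a) = 2 + 2*a**2 (j(a) = (a**2 + a*a) + 2 = (a**2 + a**2) + 2 = 2*a**2 + 2 = 2 + 2*a**2)
b(W) = W*(5 + 2*W**2) (b(W) = W*((2 + 2*W**2) + 3) = W*(5 + 2*W**2))
(b(4) + 2*(-14))**2 = (4*(5 + 2*4**2) + 2*(-14))**2 = (4*(5 + 2*16) - 28)**2 = (4*(5 + 32) - 28)**2 = (4*37 - 28)**2 = (148 - 28)**2 = 120**2 = 14400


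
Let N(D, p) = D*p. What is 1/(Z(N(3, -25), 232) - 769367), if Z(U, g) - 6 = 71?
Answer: -1/769290 ≈ -1.2999e-6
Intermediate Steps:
Z(U, g) = 77 (Z(U, g) = 6 + 71 = 77)
1/(Z(N(3, -25), 232) - 769367) = 1/(77 - 769367) = 1/(-769290) = -1/769290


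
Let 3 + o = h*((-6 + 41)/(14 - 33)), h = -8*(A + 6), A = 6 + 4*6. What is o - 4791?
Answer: -81006/19 ≈ -4263.5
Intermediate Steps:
A = 30 (A = 6 + 24 = 30)
h = -288 (h = -8*(30 + 6) = -8*36 = -288)
o = 10023/19 (o = -3 - 288*(-6 + 41)/(14 - 33) = -3 - 10080/(-19) = -3 - 10080*(-1)/19 = -3 - 288*(-35/19) = -3 + 10080/19 = 10023/19 ≈ 527.53)
o - 4791 = 10023/19 - 4791 = -81006/19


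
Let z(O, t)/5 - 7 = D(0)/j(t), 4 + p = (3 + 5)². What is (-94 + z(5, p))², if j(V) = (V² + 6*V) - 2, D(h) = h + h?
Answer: 3481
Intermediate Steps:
D(h) = 2*h
p = 60 (p = -4 + (3 + 5)² = -4 + 8² = -4 + 64 = 60)
j(V) = -2 + V² + 6*V
z(O, t) = 35 (z(O, t) = 35 + 5*((2*0)/(-2 + t² + 6*t)) = 35 + 5*(0/(-2 + t² + 6*t)) = 35 + 5*0 = 35 + 0 = 35)
(-94 + z(5, p))² = (-94 + 35)² = (-59)² = 3481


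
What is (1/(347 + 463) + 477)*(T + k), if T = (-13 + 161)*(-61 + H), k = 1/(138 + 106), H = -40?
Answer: -1409215198381/197640 ≈ -7.1302e+6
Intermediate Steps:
k = 1/244 ≈ 0.0040984
T = -14948 (T = (-13 + 161)*(-61 - 40) = 148*(-101) = -14948)
(1/(347 + 463) + 477)*(T + k) = (1/(347 + 463) + 477)*(-14948 + 1/244) = (1/810 + 477)*(-3647311/244) = (386371/810)*(-3647311/244) = -1409215198381/197640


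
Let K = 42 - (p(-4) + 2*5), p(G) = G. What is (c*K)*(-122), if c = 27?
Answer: -118584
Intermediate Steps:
K = 36 (K = 42 - (-4 + 2*5) = 42 - (-4 + 10) = 42 - 1*6 = 42 - 6 = 36)
(c*K)*(-122) = (27*36)*(-122) = 972*(-122) = -118584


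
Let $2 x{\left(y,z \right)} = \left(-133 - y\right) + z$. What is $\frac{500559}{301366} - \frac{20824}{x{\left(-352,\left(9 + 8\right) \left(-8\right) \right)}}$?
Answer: $- \frac{12509744771}{25013378} \approx -500.12$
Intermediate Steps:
$x{\left(y,z \right)} = - \frac{133}{2} + \frac{z}{2} - \frac{y}{2}$ ($x{\left(y,z \right)} = \frac{\left(-133 - y\right) + z}{2} = \frac{-133 + z - y}{2} = - \frac{133}{2} + \frac{z}{2} - \frac{y}{2}$)
$\frac{500559}{301366} - \frac{20824}{x{\left(-352,\left(9 + 8\right) \left(-8\right) \right)}} = \frac{500559}{301366} - \frac{20824}{- \frac{133}{2} + \frac{\left(9 + 8\right) \left(-8\right)}{2} - -176} = 500559 \cdot \frac{1}{301366} - \frac{20824}{- \frac{133}{2} + \frac{17 \left(-8\right)}{2} + 176} = \frac{500559}{301366} - \frac{20824}{- \frac{133}{2} + \frac{1}{2} \left(-136\right) + 176} = \frac{500559}{301366} - \frac{20824}{- \frac{133}{2} - 68 + 176} = \frac{500559}{301366} - \frac{20824}{\frac{83}{2}} = \frac{500559}{301366} - \frac{41648}{83} = - \frac{12509744771}{25013378}$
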